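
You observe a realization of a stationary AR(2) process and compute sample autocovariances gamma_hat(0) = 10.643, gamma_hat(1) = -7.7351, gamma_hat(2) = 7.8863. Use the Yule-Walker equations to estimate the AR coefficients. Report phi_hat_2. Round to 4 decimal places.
\hat\phi_{2} = 0.4510

The Yule-Walker equations for an AR(p) process read, in matrix form,
  Gamma_p phi = r_p,   with   (Gamma_p)_{ij} = gamma(|i - j|),
                       (r_p)_i = gamma(i),   i,j = 1..p.
Substitute the sample gammas (Toeplitz matrix and right-hand side of size 2):
  Gamma_p = [[10.643, -7.7351], [-7.7351, 10.643]]
  r_p     = [-7.7351, 7.8863]
Written out:
  10.643 phi_1 - 7.7351 phi_2 = -7.7351
  -7.7351 phi_1 + 10.643 phi_2 = 7.8863
Solve by Cramer's rule:
  det = gamma(0)^2 - gamma(1)^2 = (10.643)^2 - (-7.7351)^2 = 113.273449 - 59.83177201 = 53.44167699
  phi_hat_1 = [gamma(1) gamma(0) - gamma(1) gamma(2)] / det = [(-7.7351)(10.643) - (-7.7351)(7.8863)] / 53.44167699 = -21.32335017 / 53.44167699 = -0.399
  phi_hat_2 = [gamma(0) gamma(2) - gamma(1)^2] / det = [(10.643)(7.8863) - (-7.7351)^2] / 53.44167699 = 24.10211889 / 53.44167699 = 0.451
So phi_hat = [-0.3990, 0.4510].
Therefore phi_hat_2 = 0.4510.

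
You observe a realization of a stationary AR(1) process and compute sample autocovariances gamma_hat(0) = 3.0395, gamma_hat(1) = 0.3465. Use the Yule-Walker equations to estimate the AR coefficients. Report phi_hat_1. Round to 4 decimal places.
\hat\phi_{1} = 0.1140

The Yule-Walker equations for an AR(p) process read, in matrix form,
  Gamma_p phi = r_p,   with   (Gamma_p)_{ij} = gamma(|i - j|),
                       (r_p)_i = gamma(i),   i,j = 1..p.
Substitute the sample gammas (Toeplitz matrix and right-hand side of size 1):
  Gamma_p = [[3.0395]]
  r_p     = [0.3465]
With p = 1 this is the single equation gamma(0) phi_1 = gamma(1):
  phi_hat_1 = gamma(1) / gamma(0) = 0.3465 / 3.0395 = 0.1140.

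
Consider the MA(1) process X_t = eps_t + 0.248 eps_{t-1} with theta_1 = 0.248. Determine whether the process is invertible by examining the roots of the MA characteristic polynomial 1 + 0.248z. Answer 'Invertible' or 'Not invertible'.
\text{Invertible}

The MA(q) characteristic polynomial is P(z) = 1 + 0.248z.
Invertibility requires all roots to lie outside the unit circle, i.e. |z| > 1 for every root.
This is linear in z: 1 + (0.248) z = 0  =>  z = -1/(0.248) = -4.032258,  |z| = 4.032258.
Moduli of all roots: 4.0323.
All moduli strictly greater than 1? Yes.
Verdict: Invertible.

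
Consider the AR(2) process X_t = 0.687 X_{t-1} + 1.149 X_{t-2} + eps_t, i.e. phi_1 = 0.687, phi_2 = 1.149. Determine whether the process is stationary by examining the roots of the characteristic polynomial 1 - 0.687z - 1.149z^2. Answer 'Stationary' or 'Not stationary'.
\text{Not stationary}

The AR(p) characteristic polynomial is P(z) = 1 - 0.687z - 1.149z^2.
Stationarity requires all roots to lie outside the unit circle, i.e. |z| > 1 for every root.
Set 1 + (-0.687) z + (-1.149) z^2 = 0, i.e. a z^2 + b z + c = 0 with a = -1.149, b = -0.687, c = 1.
Discriminant D = b^2 - 4ac = (-0.687)^2 - 4*(-1.149)*1 = 0.471969 - (-4.596) = 5.067969.
D >= 0, so the roots are real: z = (-b +/- sqrt(D)) / (2a) = (0.687 +/- 2.251215) / (-2.298).
  z_1 = (0.687 + 2.251215) / (-2.298) = -1.2786,   |z_1| = 1.2786.
  z_2 = (0.687 - 2.251215) / (-2.298) = 0.6807,   |z_2| = 0.6807.
Moduli of all roots: 1.2786, 0.6807.
All moduli strictly greater than 1? No.
Verdict: Not stationary.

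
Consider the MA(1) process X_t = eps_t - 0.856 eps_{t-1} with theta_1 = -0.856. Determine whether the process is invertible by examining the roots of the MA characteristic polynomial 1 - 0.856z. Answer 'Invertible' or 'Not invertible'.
\text{Invertible}

The MA(q) characteristic polynomial is P(z) = 1 - 0.856z.
Invertibility requires all roots to lie outside the unit circle, i.e. |z| > 1 for every root.
This is linear in z: 1 + (-0.856) z = 0  =>  z = -1/(-0.856) = 1.168224,  |z| = 1.168224.
Moduli of all roots: 1.1682.
All moduli strictly greater than 1? Yes.
Verdict: Invertible.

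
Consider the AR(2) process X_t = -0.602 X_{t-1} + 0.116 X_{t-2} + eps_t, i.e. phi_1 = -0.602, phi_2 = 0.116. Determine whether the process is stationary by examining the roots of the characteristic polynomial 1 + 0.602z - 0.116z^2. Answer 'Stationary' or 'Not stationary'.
\text{Stationary}

The AR(p) characteristic polynomial is P(z) = 1 + 0.602z - 0.116z^2.
Stationarity requires all roots to lie outside the unit circle, i.e. |z| > 1 for every root.
Set 1 + (0.602) z + (-0.116) z^2 = 0, i.e. a z^2 + b z + c = 0 with a = -0.116, b = 0.602, c = 1.
Discriminant D = b^2 - 4ac = (0.602)^2 - 4*(-0.116)*1 = 0.362404 - (-0.464) = 0.826404.
D >= 0, so the roots are real: z = (-b +/- sqrt(D)) / (2a) = (-0.602 +/- 0.909068) / (-0.232).
  z_1 = (-0.602 + 0.909068) / (-0.232) = -1.3236,   |z_1| = 1.3236.
  z_2 = (-0.602 - 0.909068) / (-0.232) = 6.5132,   |z_2| = 6.5132.
Moduli of all roots: 1.3236, 6.5132.
All moduli strictly greater than 1? Yes.
Verdict: Stationary.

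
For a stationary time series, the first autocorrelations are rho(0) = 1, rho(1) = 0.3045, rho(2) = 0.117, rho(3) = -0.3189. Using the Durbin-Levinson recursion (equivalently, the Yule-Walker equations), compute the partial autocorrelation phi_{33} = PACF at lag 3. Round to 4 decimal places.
\phi_{33} = -0.3990

The PACF at lag k is phi_{kk}, the last component of the solution
to the Yule-Walker system G_k phi = r_k where
  (G_k)_{ij} = rho(|i - j|), (r_k)_i = rho(i), i,j = 1..k.
Equivalently, Durbin-Levinson gives phi_{kk} iteratively:
  phi_{11} = rho(1)
  phi_{kk} = [rho(k) - sum_{j=1..k-1} phi_{k-1,j} rho(k-j)]
            / [1 - sum_{j=1..k-1} phi_{k-1,j} rho(j)],
  phi_{k,j} = phi_{k-1,j} - phi_{kk} phi_{k-1,k-j},  j = 1..k-1.
Step k = 1:
  phi_11 = rho(1) = 0.3045.
Step k = 2:
  phi_22 = [rho(2) - phi_11 rho(1)] / [1 - phi_11 rho(1)] = [0.117 - (0.3045)(0.3045)] / [1 - (0.3045)(0.3045)]
         = 0.02427975 / 0.90727975 = 0.026761.
  Update: phi_21 = phi_11 - phi_22 phi_11 = 0.3045 - (0.026761)(0.3045) = 0.296351.
Step k = 3:
  phi_33 = [rho(3) - phi_21 rho(2) - phi_22 rho(1)] / [1 - phi_21 rho(1) - phi_22 rho(2)]
    numerator   = -0.3189 - (0.296351)(0.117) - (0.026761)(0.3045) = -0.36172183
    denominator = 1 - (0.296351)(0.3045) - (0.026761)(0.117) = 0.90663
  phi_33 = -0.36172183 / 0.90663 = -0.399.
Therefore phi_{33} = -0.3990.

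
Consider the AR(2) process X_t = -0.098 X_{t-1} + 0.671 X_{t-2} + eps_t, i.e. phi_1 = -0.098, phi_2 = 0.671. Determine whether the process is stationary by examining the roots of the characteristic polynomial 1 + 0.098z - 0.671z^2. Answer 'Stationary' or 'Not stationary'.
\text{Stationary}

The AR(p) characteristic polynomial is P(z) = 1 + 0.098z - 0.671z^2.
Stationarity requires all roots to lie outside the unit circle, i.e. |z| > 1 for every root.
Set 1 + (0.098) z + (-0.671) z^2 = 0, i.e. a z^2 + b z + c = 0 with a = -0.671, b = 0.098, c = 1.
Discriminant D = b^2 - 4ac = (0.098)^2 - 4*(-0.671)*1 = 0.009604 - (-2.684) = 2.693604.
D >= 0, so the roots are real: z = (-b +/- sqrt(D)) / (2a) = (-0.098 +/- 1.64122) / (-1.342).
  z_1 = (-0.098 + 1.64122) / (-1.342) = -1.1499,   |z_1| = 1.1499.
  z_2 = (-0.098 - 1.64122) / (-1.342) = 1.296,   |z_2| = 1.296.
Moduli of all roots: 1.1499, 1.2960.
All moduli strictly greater than 1? Yes.
Verdict: Stationary.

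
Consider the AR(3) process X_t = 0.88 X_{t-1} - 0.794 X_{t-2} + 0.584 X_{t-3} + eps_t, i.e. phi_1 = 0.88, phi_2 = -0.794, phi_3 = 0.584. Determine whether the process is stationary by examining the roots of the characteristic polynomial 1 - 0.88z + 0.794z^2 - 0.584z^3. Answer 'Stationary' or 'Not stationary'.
\text{Stationary}

The AR(p) characteristic polynomial is P(z) = 1 - 0.88z + 0.794z^2 - 0.584z^3.
Stationarity requires all roots to lie outside the unit circle, i.e. |z| > 1 for every root.
Degree 3: look for a simple real root z0 first, then factor out (1 - z/z0) and solve the remaining quadratic.
Testing z0 = 1.25: P(1.25) = 1 + (-0.88)(1.25) + (0.794)(1.25)^2 + (-0.584)(1.25)^3
  = 1 + (-1.1) + (1.240625) + (-1.140625) = 0.  So z_0 = 1.25 is a root, |z_0| = 1.25.
Divide out the factor (1 - 0.8 z) = (1 - z/z0) (since 1/z0 = 0.8):
  P(z) = (1 - 0.8 z)(1 + (-0.08) z + (0.73) z^2)
  [check: z-coef -0.08 - (0.8) = -0.88; z^2-coef 0.73 - (0.8)(-0.08) = 0.794; z^3-coef -(0.8)(0.73) = -0.584.]
Remaining roots from the quadratic factor 1 + (-0.08) z + (0.73) z^2:
  Set 1 + (-0.08) z + (0.73) z^2 = 0, i.e. a z^2 + b z + c = 0 with a = 0.73, b = -0.08, c = 1.
  Discriminant D = b^2 - 4ac = (-0.08)^2 - 4*(0.73)*1 = 0.0064 - (2.92) = -2.9136.
  D < 0, so the roots are the complex-conjugate pair z = (-b +/- i sqrt(-D)) / (2a) = 0.0548 +/- 1.1691i.
  For a conjugate pair |z|^2 = z * conj(z) = (product of roots) = c/a = 1/(0.73) = 1.369863, so |z| = sqrt(1.369863) = 1.1704 for both roots.
Moduli of all roots: 1.2500, 1.1704, 1.1704.
All moduli strictly greater than 1? Yes.
Verdict: Stationary.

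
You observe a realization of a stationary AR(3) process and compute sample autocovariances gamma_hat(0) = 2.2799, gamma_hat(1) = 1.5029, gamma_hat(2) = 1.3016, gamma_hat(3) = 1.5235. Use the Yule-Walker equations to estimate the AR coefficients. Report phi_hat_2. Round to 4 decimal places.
\hat\phi_{2} = 0.0311

The Yule-Walker equations for an AR(p) process read, in matrix form,
  Gamma_p phi = r_p,   with   (Gamma_p)_{ij} = gamma(|i - j|),
                       (r_p)_i = gamma(i),   i,j = 1..p.
Substitute the sample gammas (Toeplitz matrix and right-hand side of size 3):
  Gamma_p = [[2.2799, 1.5029, 1.3016], [1.5029, 2.2799, 1.5029], [1.3016, 1.5029, 2.2799]]
  r_p     = [1.5029, 1.3016, 1.5235]
Written out (R1..R3):
  (R1) 2.2799 phi_1 + 1.5029 phi_2 + 1.3016 phi_3 = 1.5029
  (R2) 1.5029 phi_1 + 2.2799 phi_2 + 1.5029 phi_3 = 1.3016
  (R3) 1.3016 phi_1 + 1.5029 phi_2 + 2.2799 phi_3 = 1.5235
Gaussian elimination:
  R2 <- R2 - (1.5029/2.2799) R1 = R2 - (0.659196) R1:  1.289195 phi_2 + 0.644891 phi_3 = 0.310895
  R3 <- R3 - (1.3016/2.2799) R1 = R3 - (0.570902) R1:  0.644891 phi_2 + 1.536814 phi_3 = 0.665491
  R3 <- R3 - (0.644891/1.289195) R2 = R3 - (0.500228) R2:  1.214221 phi_3 = 0.509973
Back-substitution:
  phi_hat_3 = 0.509973 / 1.214221 = 0.42
  phi_hat_2 = (0.310895 - (0.644891)(0.42)) / 1.289195 = 0.031059
  phi_hat_1 = (1.5029 - (1.5029)(0.031059) - (1.3016)(0.42)) / 2.2799 = 0.398943
So phi_hat = [0.3989, 0.0311, 0.4200].
Therefore phi_hat_2 = 0.0311.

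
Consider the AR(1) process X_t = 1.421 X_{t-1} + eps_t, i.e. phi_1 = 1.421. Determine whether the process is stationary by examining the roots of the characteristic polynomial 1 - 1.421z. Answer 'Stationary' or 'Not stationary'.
\text{Not stationary}

The AR(p) characteristic polynomial is P(z) = 1 - 1.421z.
Stationarity requires all roots to lie outside the unit circle, i.e. |z| > 1 for every root.
This is linear in z: 1 + (-1.421) z = 0  =>  z = -1/(-1.421) = 0.70373,  |z| = 0.70373.
Moduli of all roots: 0.7037.
All moduli strictly greater than 1? No.
Verdict: Not stationary.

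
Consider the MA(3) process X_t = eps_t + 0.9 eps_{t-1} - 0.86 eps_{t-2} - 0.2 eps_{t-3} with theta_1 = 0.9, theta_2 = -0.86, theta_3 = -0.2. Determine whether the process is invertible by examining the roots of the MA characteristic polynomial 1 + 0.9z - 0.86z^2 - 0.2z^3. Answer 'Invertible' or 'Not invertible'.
\text{Not invertible}

The MA(q) characteristic polynomial is P(z) = 1 + 0.9z - 0.86z^2 - 0.2z^3.
Invertibility requires all roots to lie outside the unit circle, i.e. |z| > 1 for every root.
Degree 3: look for a simple real root z0 first, then factor out (1 - z/z0) and solve the remaining quadratic.
Testing z0 = -5: P(-5) = 1 + (0.9)(-5) + (-0.86)(-5)^2 + (-0.2)(-5)^3
  = 1 + (-4.5) + (-21.5) + (25) = 0.  So z_0 = -5 is a root, |z_0| = 5.
Divide out the factor (1 + 0.2 z) = (1 - z/z0) (since 1/z0 = -0.2):
  P(z) = (1 + 0.2 z)(1 + (0.7) z + (-1) z^2)
  [check: z-coef 0.7 - (-0.2) = 0.9; z^2-coef -1 - (-0.2)(0.7) = -0.86; z^3-coef -(-0.2)(-1) = -0.2.]
Remaining roots from the quadratic factor 1 + (0.7) z + (-1) z^2:
  Set 1 + (0.7) z + (-1) z^2 = 0, i.e. a z^2 + b z + c = 0 with a = -1, b = 0.7, c = 1.
  Discriminant D = b^2 - 4ac = (0.7)^2 - 4*(-1)*1 = 0.49 - (-4) = 4.49.
  D >= 0, so the roots are real: z = (-b +/- sqrt(D)) / (2a) = (-0.7 +/- 2.118962) / (-2).
    z_1 = (-0.7 + 2.118962) / (-2) = -0.7095,   |z_1| = 0.7095.
    z_2 = (-0.7 - 2.118962) / (-2) = 1.4095,   |z_2| = 1.4095.
Moduli of all roots: 5.0000, 0.7095, 1.4095.
All moduli strictly greater than 1? No.
Verdict: Not invertible.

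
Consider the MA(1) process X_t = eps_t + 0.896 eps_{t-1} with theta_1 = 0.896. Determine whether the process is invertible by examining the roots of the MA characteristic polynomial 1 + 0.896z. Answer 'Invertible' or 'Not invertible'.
\text{Invertible}

The MA(q) characteristic polynomial is P(z) = 1 + 0.896z.
Invertibility requires all roots to lie outside the unit circle, i.e. |z| > 1 for every root.
This is linear in z: 1 + (0.896) z = 0  =>  z = -1/(0.896) = -1.116071,  |z| = 1.116071.
Moduli of all roots: 1.1161.
All moduli strictly greater than 1? Yes.
Verdict: Invertible.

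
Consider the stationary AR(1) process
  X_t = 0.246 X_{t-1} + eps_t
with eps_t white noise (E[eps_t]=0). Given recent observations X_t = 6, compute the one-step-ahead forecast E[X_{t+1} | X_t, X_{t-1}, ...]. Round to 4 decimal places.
E[X_{t+1} \mid \mathcal F_t] = 1.4760

For an AR(p) model X_t = c + sum_i phi_i X_{t-i} + eps_t, the
one-step-ahead conditional mean is
  E[X_{t+1} | X_t, ...] = c + sum_i phi_i X_{t+1-i}.
Substitute known values:
  E[X_{t+1} | ...] = (0.246) * (6)
                   = 1.4760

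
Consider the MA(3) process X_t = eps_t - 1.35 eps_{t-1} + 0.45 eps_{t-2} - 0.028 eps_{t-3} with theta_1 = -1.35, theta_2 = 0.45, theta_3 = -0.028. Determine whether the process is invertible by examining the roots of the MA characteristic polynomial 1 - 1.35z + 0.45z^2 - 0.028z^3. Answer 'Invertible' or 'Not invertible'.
\text{Invertible}

The MA(q) characteristic polynomial is P(z) = 1 - 1.35z + 0.45z^2 - 0.028z^3.
Invertibility requires all roots to lie outside the unit circle, i.e. |z| > 1 for every root.
Degree 3: look for a simple real root z0 first, then factor out (1 - z/z0) and solve the remaining quadratic.
Testing z0 = 2.5: P(2.5) = 1 + (-1.35)(2.5) + (0.45)(2.5)^2 + (-0.028)(2.5)^3
  = 1 + (-3.375) + (2.8125) + (-0.4375) = 0.  So z_0 = 2.5 is a root, |z_0| = 2.5.
Divide out the factor (1 - 0.4 z) = (1 - z/z0) (since 1/z0 = 0.4):
  P(z) = (1 - 0.4 z)(1 + (-0.95) z + (0.07) z^2)
  [check: z-coef -0.95 - (0.4) = -1.35; z^2-coef 0.07 - (0.4)(-0.95) = 0.45; z^3-coef -(0.4)(0.07) = -0.028.]
Remaining roots from the quadratic factor 1 + (-0.95) z + (0.07) z^2:
  Set 1 + (-0.95) z + (0.07) z^2 = 0, i.e. a z^2 + b z + c = 0 with a = 0.07, b = -0.95, c = 1.
  Discriminant D = b^2 - 4ac = (-0.95)^2 - 4*(0.07)*1 = 0.9025 - (0.28) = 0.6225.
  D >= 0, so the roots are real: z = (-b +/- sqrt(D)) / (2a) = (0.95 +/- 0.788987) / (0.14).
    z_1 = (0.95 + 0.788987) / (0.14) = 12.4213,   |z_1| = 12.4213.
    z_2 = (0.95 - 0.788987) / (0.14) = 1.1501,   |z_2| = 1.1501.
Moduli of all roots: 2.5000, 12.4213, 1.1501.
All moduli strictly greater than 1? Yes.
Verdict: Invertible.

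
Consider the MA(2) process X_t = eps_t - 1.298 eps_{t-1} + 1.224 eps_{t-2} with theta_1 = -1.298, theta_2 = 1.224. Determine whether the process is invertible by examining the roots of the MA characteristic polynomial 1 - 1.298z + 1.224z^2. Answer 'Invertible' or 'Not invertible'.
\text{Not invertible}

The MA(q) characteristic polynomial is P(z) = 1 - 1.298z + 1.224z^2.
Invertibility requires all roots to lie outside the unit circle, i.e. |z| > 1 for every root.
Set 1 + (-1.298) z + (1.224) z^2 = 0, i.e. a z^2 + b z + c = 0 with a = 1.224, b = -1.298, c = 1.
Discriminant D = b^2 - 4ac = (-1.298)^2 - 4*(1.224)*1 = 1.684804 - (4.896) = -3.211196.
D < 0, so the roots are the complex-conjugate pair z = (-b +/- i sqrt(-D)) / (2a) = 0.5302 +/- 0.732i.
For a conjugate pair |z|^2 = z * conj(z) = (product of roots) = c/a = 1/(1.224) = 0.816993, so |z| = sqrt(0.816993) = 0.9039 for both roots.
Moduli of all roots: 0.9039, 0.9039.
All moduli strictly greater than 1? No.
Verdict: Not invertible.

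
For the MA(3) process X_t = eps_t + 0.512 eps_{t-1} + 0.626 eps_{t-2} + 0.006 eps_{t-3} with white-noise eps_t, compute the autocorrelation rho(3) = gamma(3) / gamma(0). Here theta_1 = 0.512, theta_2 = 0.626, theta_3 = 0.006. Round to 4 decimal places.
\rho(3) = 0.0036

For an MA(q) process with theta_0 = 1, the autocovariance is
  gamma(k) = sigma^2 * sum_{i=0..q-k} theta_i * theta_{i+k},
and rho(k) = gamma(k) / gamma(0). Sigma^2 cancels.
  numerator   = (1)*(0.006) = 0.006.
  denominator = (1)^2 + (0.512)^2 + (0.626)^2 + (0.006)^2 = 1.654056.
  rho(3) = 0.006 / 1.654056 = 0.0036.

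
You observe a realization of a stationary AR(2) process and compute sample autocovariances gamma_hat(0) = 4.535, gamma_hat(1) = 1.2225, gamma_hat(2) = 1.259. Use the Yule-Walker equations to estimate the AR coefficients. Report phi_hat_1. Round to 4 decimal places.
\hat\phi_{1} = 0.2100

The Yule-Walker equations for an AR(p) process read, in matrix form,
  Gamma_p phi = r_p,   with   (Gamma_p)_{ij} = gamma(|i - j|),
                       (r_p)_i = gamma(i),   i,j = 1..p.
Substitute the sample gammas (Toeplitz matrix and right-hand side of size 2):
  Gamma_p = [[4.535, 1.2225], [1.2225, 4.535]]
  r_p     = [1.2225, 1.259]
Written out:
  4.535 phi_1 + 1.2225 phi_2 = 1.2225
  1.2225 phi_1 + 4.535 phi_2 = 1.259
Solve by Cramer's rule:
  det = gamma(0)^2 - gamma(1)^2 = (4.535)^2 - (1.2225)^2 = 20.566225 - 1.49450625 = 19.07171875
  phi_hat_1 = [gamma(1) gamma(0) - gamma(1) gamma(2)] / det = [(1.2225)(4.535) - (1.2225)(1.259)] / 19.07171875 = 4.00491 / 19.07171875 = 0.21
  phi_hat_2 = [gamma(0) gamma(2) - gamma(1)^2] / det = [(4.535)(1.259) - (1.2225)^2] / 19.07171875 = 4.21505875 / 19.07171875 = 0.221
So phi_hat = [0.2100, 0.2210].
Therefore phi_hat_1 = 0.2100.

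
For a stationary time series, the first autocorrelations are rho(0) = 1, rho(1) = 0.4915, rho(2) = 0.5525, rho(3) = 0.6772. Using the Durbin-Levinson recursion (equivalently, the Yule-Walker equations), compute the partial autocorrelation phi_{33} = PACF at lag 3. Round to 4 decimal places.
\phi_{33} = 0.5000

The PACF at lag k is phi_{kk}, the last component of the solution
to the Yule-Walker system G_k phi = r_k where
  (G_k)_{ij} = rho(|i - j|), (r_k)_i = rho(i), i,j = 1..k.
Equivalently, Durbin-Levinson gives phi_{kk} iteratively:
  phi_{11} = rho(1)
  phi_{kk} = [rho(k) - sum_{j=1..k-1} phi_{k-1,j} rho(k-j)]
            / [1 - sum_{j=1..k-1} phi_{k-1,j} rho(j)],
  phi_{k,j} = phi_{k-1,j} - phi_{kk} phi_{k-1,k-j},  j = 1..k-1.
Step k = 1:
  phi_11 = rho(1) = 0.4915.
Step k = 2:
  phi_22 = [rho(2) - phi_11 rho(1)] / [1 - phi_11 rho(1)] = [0.5525 - (0.4915)(0.4915)] / [1 - (0.4915)(0.4915)]
         = 0.31092775 / 0.75842775 = 0.409964.
  Update: phi_21 = phi_11 - phi_22 phi_11 = 0.4915 - (0.409964)(0.4915) = 0.290003.
Step k = 3:
  phi_33 = [rho(3) - phi_21 rho(2) - phi_22 rho(1)] / [1 - phi_21 rho(1) - phi_22 rho(2)]
    numerator   = 0.6772 - (0.290003)(0.5525) - (0.409964)(0.4915) = 0.3154763
    denominator = 1 - (0.290003)(0.4915) - (0.409964)(0.5525) = 0.6309587
  phi_33 = 0.3154763 / 0.6309587 = 0.5.
Therefore phi_{33} = 0.5000.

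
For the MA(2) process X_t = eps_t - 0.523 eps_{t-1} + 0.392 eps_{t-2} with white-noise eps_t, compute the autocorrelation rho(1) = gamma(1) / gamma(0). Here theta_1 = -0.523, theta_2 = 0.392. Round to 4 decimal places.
\rho(1) = -0.5101

For an MA(q) process with theta_0 = 1, the autocovariance is
  gamma(k) = sigma^2 * sum_{i=0..q-k} theta_i * theta_{i+k},
and rho(k) = gamma(k) / gamma(0). Sigma^2 cancels.
  numerator   = (1)*(-0.523) + (-0.523)*(0.392) = -0.728016.
  denominator = (1)^2 + (-0.523)^2 + (0.392)^2 = 1.427193.
  rho(1) = -0.728016 / 1.427193 = -0.5101.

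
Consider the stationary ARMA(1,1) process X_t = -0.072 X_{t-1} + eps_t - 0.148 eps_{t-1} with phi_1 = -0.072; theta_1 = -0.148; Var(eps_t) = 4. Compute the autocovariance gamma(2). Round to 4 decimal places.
\gamma(2) = 0.0644

Multiply the model equation by X_{t-k} and take expectations. With theta_0 = psi_0 = 1 and psi_j the MA(infinity) weights, this gives
  gamma(k) - sum_i phi_i gamma(k-i) = c_k,
  c_k = sigma^2 * sum_{j=k..q} theta_j psi_{j-k}   (c_k = 0 for k > q),
using gamma(-m) = gamma(m).
psi-weights needed (psi_j = theta_j + sum_i phi_i psi_{j-i}):
  psi_1 = theta_1 + phi_1 = -0.148 + (-0.072) = -0.22
Right-hand sides:
  c_0 = sigma^2 (1 + theta_1 psi_1) = 4 * (1 + (-0.148)(-0.22)) = 4 * 1.03256 = 4.13024
  c_1 = sigma^2 theta_1 = 4 * (-0.148) = -0.592
  c_2 = 0
Equations for k = 0 and k = 1 (AR order 1):
  gamma(0) = phi_1 gamma(1) + c_0
  gamma(1) = phi_1 gamma(0) + c_1
Substituting the second into the first: gamma(0) (1 - phi_1^2) = c_0 + phi_1 c_1, so
  gamma(0) = (c_0 + phi_1 c_1) / (1 - phi_1^2) = (4.13024 + (-0.072)(-0.592)) / (1 - (-0.072)^2) = 4.172864 / 0.994816 = 4.194609.
  gamma(1) = phi_1 gamma(0) + c_1 = (-0.072)(4.194609) + (-0.592) = -0.894012.
For k = 2 (> q): gamma(2) = phi_1 gamma(1) = (-0.072)(-0.894012) = 0.064369.
Therefore gamma(2) = 0.0644 (to 4 decimal places).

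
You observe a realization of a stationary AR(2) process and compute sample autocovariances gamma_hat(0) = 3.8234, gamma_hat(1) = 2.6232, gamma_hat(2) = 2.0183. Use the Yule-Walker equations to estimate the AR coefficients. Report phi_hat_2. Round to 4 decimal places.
\hat\phi_{2} = 0.1080

The Yule-Walker equations for an AR(p) process read, in matrix form,
  Gamma_p phi = r_p,   with   (Gamma_p)_{ij} = gamma(|i - j|),
                       (r_p)_i = gamma(i),   i,j = 1..p.
Substitute the sample gammas (Toeplitz matrix and right-hand side of size 2):
  Gamma_p = [[3.8234, 2.6232], [2.6232, 3.8234]]
  r_p     = [2.6232, 2.0183]
Written out:
  3.8234 phi_1 + 2.6232 phi_2 = 2.6232
  2.6232 phi_1 + 3.8234 phi_2 = 2.0183
Solve by Cramer's rule:
  det = gamma(0)^2 - gamma(1)^2 = (3.8234)^2 - (2.6232)^2 = 14.61838756 - 6.88117824 = 7.73720932
  phi_hat_1 = [gamma(1) gamma(0) - gamma(1) gamma(2)] / det = [(2.6232)(3.8234) - (2.6232)(2.0183)] / 7.73720932 = 4.73513832 / 7.73720932 = 0.612
  phi_hat_2 = [gamma(0) gamma(2) - gamma(1)^2] / det = [(3.8234)(2.0183) - (2.6232)^2] / 7.73720932 = 0.83558998 / 7.73720932 = 0.108
So phi_hat = [0.6120, 0.1080].
Therefore phi_hat_2 = 0.1080.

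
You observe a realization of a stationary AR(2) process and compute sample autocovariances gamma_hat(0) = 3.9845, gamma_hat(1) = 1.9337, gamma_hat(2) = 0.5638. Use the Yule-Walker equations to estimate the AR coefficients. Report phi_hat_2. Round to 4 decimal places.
\hat\phi_{2} = -0.1230

The Yule-Walker equations for an AR(p) process read, in matrix form,
  Gamma_p phi = r_p,   with   (Gamma_p)_{ij} = gamma(|i - j|),
                       (r_p)_i = gamma(i),   i,j = 1..p.
Substitute the sample gammas (Toeplitz matrix and right-hand side of size 2):
  Gamma_p = [[3.9845, 1.9337], [1.9337, 3.9845]]
  r_p     = [1.9337, 0.5638]
Written out:
  3.9845 phi_1 + 1.9337 phi_2 = 1.9337
  1.9337 phi_1 + 3.9845 phi_2 = 0.5638
Solve by Cramer's rule:
  det = gamma(0)^2 - gamma(1)^2 = (3.9845)^2 - (1.9337)^2 = 15.87624025 - 3.73919569 = 12.13704456
  phi_hat_1 = [gamma(1) gamma(0) - gamma(1) gamma(2)] / det = [(1.9337)(3.9845) - (1.9337)(0.5638)] / 12.13704456 = 6.61460759 / 12.13704456 = 0.545
  phi_hat_2 = [gamma(0) gamma(2) - gamma(1)^2] / det = [(3.9845)(0.5638) - (1.9337)^2] / 12.13704456 = -1.49273459 / 12.13704456 = -0.123
So phi_hat = [0.5450, -0.1230].
Therefore phi_hat_2 = -0.1230.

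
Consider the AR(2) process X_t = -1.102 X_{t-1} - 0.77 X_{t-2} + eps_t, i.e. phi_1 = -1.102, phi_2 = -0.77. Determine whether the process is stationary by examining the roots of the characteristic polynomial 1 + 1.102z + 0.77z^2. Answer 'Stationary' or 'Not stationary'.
\text{Stationary}

The AR(p) characteristic polynomial is P(z) = 1 + 1.102z + 0.77z^2.
Stationarity requires all roots to lie outside the unit circle, i.e. |z| > 1 for every root.
Set 1 + (1.102) z + (0.77) z^2 = 0, i.e. a z^2 + b z + c = 0 with a = 0.77, b = 1.102, c = 1.
Discriminant D = b^2 - 4ac = (1.102)^2 - 4*(0.77)*1 = 1.214404 - (3.08) = -1.865596.
D < 0, so the roots are the complex-conjugate pair z = (-b +/- i sqrt(-D)) / (2a) = -0.7156 +/- 0.8869i.
For a conjugate pair |z|^2 = z * conj(z) = (product of roots) = c/a = 1/(0.77) = 1.298701, so |z| = sqrt(1.298701) = 1.1396 for both roots.
Moduli of all roots: 1.1396, 1.1396.
All moduli strictly greater than 1? Yes.
Verdict: Stationary.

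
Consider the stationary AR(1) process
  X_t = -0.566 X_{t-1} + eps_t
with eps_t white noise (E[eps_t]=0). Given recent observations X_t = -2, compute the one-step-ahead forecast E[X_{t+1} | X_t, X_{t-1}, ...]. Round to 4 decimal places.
E[X_{t+1} \mid \mathcal F_t] = 1.1320

For an AR(p) model X_t = c + sum_i phi_i X_{t-i} + eps_t, the
one-step-ahead conditional mean is
  E[X_{t+1} | X_t, ...] = c + sum_i phi_i X_{t+1-i}.
Substitute known values:
  E[X_{t+1} | ...] = (-0.566) * (-2)
                   = 1.1320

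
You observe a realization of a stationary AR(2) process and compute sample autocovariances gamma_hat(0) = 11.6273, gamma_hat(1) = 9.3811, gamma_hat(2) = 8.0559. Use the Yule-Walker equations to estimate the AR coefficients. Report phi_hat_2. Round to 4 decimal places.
\hat\phi_{2} = 0.1200

The Yule-Walker equations for an AR(p) process read, in matrix form,
  Gamma_p phi = r_p,   with   (Gamma_p)_{ij} = gamma(|i - j|),
                       (r_p)_i = gamma(i),   i,j = 1..p.
Substitute the sample gammas (Toeplitz matrix and right-hand side of size 2):
  Gamma_p = [[11.6273, 9.3811], [9.3811, 11.6273]]
  r_p     = [9.3811, 8.0559]
Written out:
  11.6273 phi_1 + 9.3811 phi_2 = 9.3811
  9.3811 phi_1 + 11.6273 phi_2 = 8.0559
Solve by Cramer's rule:
  det = gamma(0)^2 - gamma(1)^2 = (11.6273)^2 - (9.3811)^2 = 135.19410529 - 88.00503721 = 47.18906808
  phi_hat_1 = [gamma(1) gamma(0) - gamma(1) gamma(2)] / det = [(9.3811)(11.6273) - (9.3811)(8.0559)] / 47.18906808 = 33.50366054 / 47.18906808 = 0.71
  phi_hat_2 = [gamma(0) gamma(2) - gamma(1)^2] / det = [(11.6273)(8.0559) - (9.3811)^2] / 47.18906808 = 5.66332886 / 47.18906808 = 0.12
So phi_hat = [0.7100, 0.1200].
Therefore phi_hat_2 = 0.1200.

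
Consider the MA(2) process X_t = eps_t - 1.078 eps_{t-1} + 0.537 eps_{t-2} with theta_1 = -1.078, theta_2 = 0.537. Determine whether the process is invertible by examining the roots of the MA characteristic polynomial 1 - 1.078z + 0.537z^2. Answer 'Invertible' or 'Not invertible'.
\text{Invertible}

The MA(q) characteristic polynomial is P(z) = 1 - 1.078z + 0.537z^2.
Invertibility requires all roots to lie outside the unit circle, i.e. |z| > 1 for every root.
Set 1 + (-1.078) z + (0.537) z^2 = 0, i.e. a z^2 + b z + c = 0 with a = 0.537, b = -1.078, c = 1.
Discriminant D = b^2 - 4ac = (-1.078)^2 - 4*(0.537)*1 = 1.162084 - (2.148) = -0.985916.
D < 0, so the roots are the complex-conjugate pair z = (-b +/- i sqrt(-D)) / (2a) = 1.0037 +/- 0.9245i.
For a conjugate pair |z|^2 = z * conj(z) = (product of roots) = c/a = 1/(0.537) = 1.862197, so |z| = sqrt(1.862197) = 1.3646 for both roots.
Moduli of all roots: 1.3646, 1.3646.
All moduli strictly greater than 1? Yes.
Verdict: Invertible.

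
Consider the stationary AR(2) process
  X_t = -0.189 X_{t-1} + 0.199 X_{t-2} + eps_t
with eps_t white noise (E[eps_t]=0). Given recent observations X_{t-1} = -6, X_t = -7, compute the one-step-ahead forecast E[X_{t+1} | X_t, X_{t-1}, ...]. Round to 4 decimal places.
E[X_{t+1} \mid \mathcal F_t] = 0.1290

For an AR(p) model X_t = c + sum_i phi_i X_{t-i} + eps_t, the
one-step-ahead conditional mean is
  E[X_{t+1} | X_t, ...] = c + sum_i phi_i X_{t+1-i}.
Substitute known values:
  E[X_{t+1} | ...] = (-0.189) * (-7) + (0.199) * (-6)
                   = 0.1290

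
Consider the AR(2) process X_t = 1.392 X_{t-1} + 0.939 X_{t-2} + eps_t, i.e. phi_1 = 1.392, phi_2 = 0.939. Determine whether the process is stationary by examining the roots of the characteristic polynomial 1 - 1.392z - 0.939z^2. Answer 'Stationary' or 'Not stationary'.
\text{Not stationary}

The AR(p) characteristic polynomial is P(z) = 1 - 1.392z - 0.939z^2.
Stationarity requires all roots to lie outside the unit circle, i.e. |z| > 1 for every root.
Set 1 + (-1.392) z + (-0.939) z^2 = 0, i.e. a z^2 + b z + c = 0 with a = -0.939, b = -1.392, c = 1.
Discriminant D = b^2 - 4ac = (-1.392)^2 - 4*(-0.939)*1 = 1.937664 - (-3.756) = 5.693664.
D >= 0, so the roots are real: z = (-b +/- sqrt(D)) / (2a) = (1.392 +/- 2.38614) / (-1.878).
  z_1 = (1.392 + 2.38614) / (-1.878) = -2.0118,   |z_1| = 2.0118.
  z_2 = (1.392 - 2.38614) / (-1.878) = 0.5294,   |z_2| = 0.5294.
Moduli of all roots: 2.0118, 0.5294.
All moduli strictly greater than 1? No.
Verdict: Not stationary.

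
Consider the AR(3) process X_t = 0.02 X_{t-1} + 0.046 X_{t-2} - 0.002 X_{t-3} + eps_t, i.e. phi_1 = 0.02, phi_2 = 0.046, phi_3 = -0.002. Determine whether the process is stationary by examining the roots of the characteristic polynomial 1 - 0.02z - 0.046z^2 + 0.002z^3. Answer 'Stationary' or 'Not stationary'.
\text{Stationary}

The AR(p) characteristic polynomial is P(z) = 1 - 0.02z - 0.046z^2 + 0.002z^3.
Stationarity requires all roots to lie outside the unit circle, i.e. |z| > 1 for every root.
Degree 3: look for a simple real root z0 first, then factor out (1 - z/z0) and solve the remaining quadratic.
Testing z0 = 5: P(5) = 1 + (-0.02)(5) + (-0.046)(5)^2 + (0.002)(5)^3
  = 1 + (-0.1) + (-1.15) + (0.25) = 0.  So z_0 = 5 is a root, |z_0| = 5.
Divide out the factor (1 - 0.2 z) = (1 - z/z0) (since 1/z0 = 0.2):
  P(z) = (1 - 0.2 z)(1 + (0.18) z + (-0.01) z^2)
  [check: z-coef 0.18 - (0.2) = -0.02; z^2-coef -0.01 - (0.2)(0.18) = -0.046; z^3-coef -(0.2)(-0.01) = 0.002.]
Remaining roots from the quadratic factor 1 + (0.18) z + (-0.01) z^2:
  Set 1 + (0.18) z + (-0.01) z^2 = 0, i.e. a z^2 + b z + c = 0 with a = -0.01, b = 0.18, c = 1.
  Discriminant D = b^2 - 4ac = (0.18)^2 - 4*(-0.01)*1 = 0.0324 - (-0.04) = 0.0724.
  D >= 0, so the roots are real: z = (-b +/- sqrt(D)) / (2a) = (-0.18 +/- 0.269072) / (-0.02).
    z_1 = (-0.18 + 0.269072) / (-0.02) = -4.4536,   |z_1| = 4.4536.
    z_2 = (-0.18 - 0.269072) / (-0.02) = 22.4536,   |z_2| = 22.4536.
Moduli of all roots: 5.0000, 4.4536, 22.4536.
All moduli strictly greater than 1? Yes.
Verdict: Stationary.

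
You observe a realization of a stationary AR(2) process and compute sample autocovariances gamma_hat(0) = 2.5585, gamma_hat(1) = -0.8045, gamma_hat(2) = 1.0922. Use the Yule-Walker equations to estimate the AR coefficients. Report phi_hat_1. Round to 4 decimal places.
\hat\phi_{1} = -0.2000

The Yule-Walker equations for an AR(p) process read, in matrix form,
  Gamma_p phi = r_p,   with   (Gamma_p)_{ij} = gamma(|i - j|),
                       (r_p)_i = gamma(i),   i,j = 1..p.
Substitute the sample gammas (Toeplitz matrix and right-hand side of size 2):
  Gamma_p = [[2.5585, -0.8045], [-0.8045, 2.5585]]
  r_p     = [-0.8045, 1.0922]
Written out:
  2.5585 phi_1 - 0.8045 phi_2 = -0.8045
  -0.8045 phi_1 + 2.5585 phi_2 = 1.0922
Solve by Cramer's rule:
  det = gamma(0)^2 - gamma(1)^2 = (2.5585)^2 - (-0.8045)^2 = 6.54592225 - 0.64722025 = 5.898702
  phi_hat_1 = [gamma(1) gamma(0) - gamma(1) gamma(2)] / det = [(-0.8045)(2.5585) - (-0.8045)(1.0922)] / 5.898702 = -1.17963835 / 5.898702 = -0.2
  phi_hat_2 = [gamma(0) gamma(2) - gamma(1)^2] / det = [(2.5585)(1.0922) - (-0.8045)^2] / 5.898702 = 2.14717345 / 5.898702 = 0.364
So phi_hat = [-0.2000, 0.3640].
Therefore phi_hat_1 = -0.2000.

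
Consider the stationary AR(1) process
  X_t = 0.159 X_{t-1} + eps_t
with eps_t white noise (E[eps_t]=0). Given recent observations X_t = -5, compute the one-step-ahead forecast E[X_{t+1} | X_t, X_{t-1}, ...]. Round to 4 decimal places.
E[X_{t+1} \mid \mathcal F_t] = -0.7950

For an AR(p) model X_t = c + sum_i phi_i X_{t-i} + eps_t, the
one-step-ahead conditional mean is
  E[X_{t+1} | X_t, ...] = c + sum_i phi_i X_{t+1-i}.
Substitute known values:
  E[X_{t+1} | ...] = (0.159) * (-5)
                   = -0.7950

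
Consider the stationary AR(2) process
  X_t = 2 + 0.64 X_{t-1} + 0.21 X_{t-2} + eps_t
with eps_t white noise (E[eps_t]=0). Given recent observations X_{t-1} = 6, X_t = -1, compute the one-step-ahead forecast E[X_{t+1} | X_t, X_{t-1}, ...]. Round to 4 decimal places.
E[X_{t+1} \mid \mathcal F_t] = 2.6200

For an AR(p) model X_t = c + sum_i phi_i X_{t-i} + eps_t, the
one-step-ahead conditional mean is
  E[X_{t+1} | X_t, ...] = c + sum_i phi_i X_{t+1-i}.
Substitute known values:
  E[X_{t+1} | ...] = 2 + (0.64) * (-1) + (0.21) * (6)
                   = 2.6200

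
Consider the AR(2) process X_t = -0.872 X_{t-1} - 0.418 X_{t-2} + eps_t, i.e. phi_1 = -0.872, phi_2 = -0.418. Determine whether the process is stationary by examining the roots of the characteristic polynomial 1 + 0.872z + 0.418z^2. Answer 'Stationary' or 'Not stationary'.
\text{Stationary}

The AR(p) characteristic polynomial is P(z) = 1 + 0.872z + 0.418z^2.
Stationarity requires all roots to lie outside the unit circle, i.e. |z| > 1 for every root.
Set 1 + (0.872) z + (0.418) z^2 = 0, i.e. a z^2 + b z + c = 0 with a = 0.418, b = 0.872, c = 1.
Discriminant D = b^2 - 4ac = (0.872)^2 - 4*(0.418)*1 = 0.760384 - (1.672) = -0.911616.
D < 0, so the roots are the complex-conjugate pair z = (-b +/- i sqrt(-D)) / (2a) = -1.0431 +/- 1.1421i.
For a conjugate pair |z|^2 = z * conj(z) = (product of roots) = c/a = 1/(0.418) = 2.392344, so |z| = sqrt(2.392344) = 1.5467 for both roots.
Moduli of all roots: 1.5467, 1.5467.
All moduli strictly greater than 1? Yes.
Verdict: Stationary.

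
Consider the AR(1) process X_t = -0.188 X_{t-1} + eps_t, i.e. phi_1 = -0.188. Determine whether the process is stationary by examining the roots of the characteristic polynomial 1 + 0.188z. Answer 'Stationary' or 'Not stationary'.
\text{Stationary}

The AR(p) characteristic polynomial is P(z) = 1 + 0.188z.
Stationarity requires all roots to lie outside the unit circle, i.e. |z| > 1 for every root.
This is linear in z: 1 + (0.188) z = 0  =>  z = -1/(0.188) = -5.319149,  |z| = 5.319149.
Moduli of all roots: 5.3191.
All moduli strictly greater than 1? Yes.
Verdict: Stationary.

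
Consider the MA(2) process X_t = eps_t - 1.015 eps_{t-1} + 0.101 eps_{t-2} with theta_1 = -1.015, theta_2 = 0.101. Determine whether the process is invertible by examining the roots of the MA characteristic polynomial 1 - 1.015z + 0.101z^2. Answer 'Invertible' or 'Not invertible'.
\text{Invertible}

The MA(q) characteristic polynomial is P(z) = 1 - 1.015z + 0.101z^2.
Invertibility requires all roots to lie outside the unit circle, i.e. |z| > 1 for every root.
Set 1 + (-1.015) z + (0.101) z^2 = 0, i.e. a z^2 + b z + c = 0 with a = 0.101, b = -1.015, c = 1.
Discriminant D = b^2 - 4ac = (-1.015)^2 - 4*(0.101)*1 = 1.030225 - (0.404) = 0.626225.
D >= 0, so the roots are real: z = (-b +/- sqrt(D)) / (2a) = (1.015 +/- 0.791344) / (0.202).
  z_1 = (1.015 + 0.791344) / (0.202) = 8.9423,   |z_1| = 8.9423.
  z_2 = (1.015 - 0.791344) / (0.202) = 1.1072,   |z_2| = 1.1072.
Moduli of all roots: 8.9423, 1.1072.
All moduli strictly greater than 1? Yes.
Verdict: Invertible.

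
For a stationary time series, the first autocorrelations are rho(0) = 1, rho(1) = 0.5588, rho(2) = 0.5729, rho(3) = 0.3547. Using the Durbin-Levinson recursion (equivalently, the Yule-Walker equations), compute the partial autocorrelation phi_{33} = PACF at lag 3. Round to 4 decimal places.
\phi_{33} = -0.0949

The PACF at lag k is phi_{kk}, the last component of the solution
to the Yule-Walker system G_k phi = r_k where
  (G_k)_{ij} = rho(|i - j|), (r_k)_i = rho(i), i,j = 1..k.
Equivalently, Durbin-Levinson gives phi_{kk} iteratively:
  phi_{11} = rho(1)
  phi_{kk} = [rho(k) - sum_{j=1..k-1} phi_{k-1,j} rho(k-j)]
            / [1 - sum_{j=1..k-1} phi_{k-1,j} rho(j)],
  phi_{k,j} = phi_{k-1,j} - phi_{kk} phi_{k-1,k-j},  j = 1..k-1.
Step k = 1:
  phi_11 = rho(1) = 0.5588.
Step k = 2:
  phi_22 = [rho(2) - phi_11 rho(1)] / [1 - phi_11 rho(1)] = [0.5729 - (0.5588)(0.5588)] / [1 - (0.5588)(0.5588)]
         = 0.26064256 / 0.68774256 = 0.378983.
  Update: phi_21 = phi_11 - phi_22 phi_11 = 0.5588 - (0.378983)(0.5588) = 0.347024.
Step k = 3:
  phi_33 = [rho(3) - phi_21 rho(2) - phi_22 rho(1)] / [1 - phi_21 rho(1) - phi_22 rho(2)]
    numerator   = 0.3547 - (0.347024)(0.5729) - (0.378983)(0.5588) = -0.05588586
    denominator = 1 - (0.347024)(0.5588) - (0.378983)(0.5729) = 0.58896353
  phi_33 = -0.05588586 / 0.58896353 = -0.0949.
Therefore phi_{33} = -0.0949.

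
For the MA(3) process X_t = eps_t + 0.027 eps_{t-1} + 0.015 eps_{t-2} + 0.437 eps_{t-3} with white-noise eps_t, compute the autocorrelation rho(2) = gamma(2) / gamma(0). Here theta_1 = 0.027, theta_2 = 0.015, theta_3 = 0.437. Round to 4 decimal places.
\rho(2) = 0.0225

For an MA(q) process with theta_0 = 1, the autocovariance is
  gamma(k) = sigma^2 * sum_{i=0..q-k} theta_i * theta_{i+k},
and rho(k) = gamma(k) / gamma(0). Sigma^2 cancels.
  numerator   = (1)*(0.015) + (0.027)*(0.437) = 0.026799.
  denominator = (1)^2 + (0.027)^2 + (0.015)^2 + (0.437)^2 = 1.191923.
  rho(2) = 0.026799 / 1.191923 = 0.0225.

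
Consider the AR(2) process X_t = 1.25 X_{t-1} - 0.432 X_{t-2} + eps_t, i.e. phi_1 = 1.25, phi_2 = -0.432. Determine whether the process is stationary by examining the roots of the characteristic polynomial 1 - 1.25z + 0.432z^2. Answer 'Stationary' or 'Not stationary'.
\text{Stationary}

The AR(p) characteristic polynomial is P(z) = 1 - 1.25z + 0.432z^2.
Stationarity requires all roots to lie outside the unit circle, i.e. |z| > 1 for every root.
Set 1 + (-1.25) z + (0.432) z^2 = 0, i.e. a z^2 + b z + c = 0 with a = 0.432, b = -1.25, c = 1.
Discriminant D = b^2 - 4ac = (-1.25)^2 - 4*(0.432)*1 = 1.5625 - (1.728) = -0.1655.
D < 0, so the roots are the complex-conjugate pair z = (-b +/- i sqrt(-D)) / (2a) = 1.4468 +/- 0.4709i.
For a conjugate pair |z|^2 = z * conj(z) = (product of roots) = c/a = 1/(0.432) = 2.314815, so |z| = sqrt(2.314815) = 1.5215 for both roots.
Moduli of all roots: 1.5215, 1.5215.
All moduli strictly greater than 1? Yes.
Verdict: Stationary.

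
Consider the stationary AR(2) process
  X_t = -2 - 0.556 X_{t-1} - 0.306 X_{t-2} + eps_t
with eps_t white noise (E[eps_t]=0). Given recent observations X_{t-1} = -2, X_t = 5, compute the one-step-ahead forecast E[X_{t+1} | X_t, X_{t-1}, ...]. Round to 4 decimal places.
E[X_{t+1} \mid \mathcal F_t] = -4.1680

For an AR(p) model X_t = c + sum_i phi_i X_{t-i} + eps_t, the
one-step-ahead conditional mean is
  E[X_{t+1} | X_t, ...] = c + sum_i phi_i X_{t+1-i}.
Substitute known values:
  E[X_{t+1} | ...] = -2 + (-0.556) * (5) + (-0.306) * (-2)
                   = -4.1680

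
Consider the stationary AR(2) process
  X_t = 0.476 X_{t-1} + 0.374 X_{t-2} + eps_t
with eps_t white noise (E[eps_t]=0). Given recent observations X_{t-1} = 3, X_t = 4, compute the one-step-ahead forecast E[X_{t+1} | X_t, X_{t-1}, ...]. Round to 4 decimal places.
E[X_{t+1} \mid \mathcal F_t] = 3.0260

For an AR(p) model X_t = c + sum_i phi_i X_{t-i} + eps_t, the
one-step-ahead conditional mean is
  E[X_{t+1} | X_t, ...] = c + sum_i phi_i X_{t+1-i}.
Substitute known values:
  E[X_{t+1} | ...] = (0.476) * (4) + (0.374) * (3)
                   = 3.0260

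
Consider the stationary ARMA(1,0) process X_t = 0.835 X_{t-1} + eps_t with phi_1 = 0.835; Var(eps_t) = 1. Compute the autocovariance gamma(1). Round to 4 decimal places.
\gamma(1) = 2.7578

Multiply the model equation by X_{t-k} and take expectations. With theta_0 = psi_0 = 1 and psi_j the MA(infinity) weights, this gives
  gamma(k) - sum_i phi_i gamma(k-i) = c_k,
  c_k = sigma^2 * sum_{j=k..q} theta_j psi_{j-k}   (c_k = 0 for k > q),
using gamma(-m) = gamma(m).
Pure AR (q = 0): c_0 = sigma^2 = 1, c_k = 0 for k >= 1.
Equations for k = 0 and k = 1 (AR order 1):
  gamma(0) = phi_1 gamma(1) + c_0
  gamma(1) = phi_1 gamma(0) + c_1
Substituting the second into the first: gamma(0) (1 - phi_1^2) = c_0 + phi_1 c_1, so
  gamma(0) = c_0 / (1 - phi_1^2) = 1 / (1 - (0.835)^2) = 1 / 0.302775 = 3.302783.
  gamma(1) = phi_1 gamma(0) = (0.835)(3.302783) = 2.757823.
Therefore gamma(1) = 2.7578 (to 4 decimal places).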